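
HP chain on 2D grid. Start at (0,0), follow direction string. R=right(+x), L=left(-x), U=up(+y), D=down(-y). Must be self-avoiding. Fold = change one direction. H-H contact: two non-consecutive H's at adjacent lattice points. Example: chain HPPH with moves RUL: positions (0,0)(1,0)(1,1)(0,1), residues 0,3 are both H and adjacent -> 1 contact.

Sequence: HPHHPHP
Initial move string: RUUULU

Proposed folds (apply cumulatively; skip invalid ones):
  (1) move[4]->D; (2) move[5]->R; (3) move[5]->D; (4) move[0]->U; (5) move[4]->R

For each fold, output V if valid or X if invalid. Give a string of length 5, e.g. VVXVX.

Answer: XXVVV

Derivation:
Initial: RUUULU -> [(0, 0), (1, 0), (1, 1), (1, 2), (1, 3), (0, 3), (0, 4)]
Fold 1: move[4]->D => RUUUDU INVALID (collision), skipped
Fold 2: move[5]->R => RUUULR INVALID (collision), skipped
Fold 3: move[5]->D => RUUULD VALID
Fold 4: move[0]->U => UUUULD VALID
Fold 5: move[4]->R => UUUURD VALID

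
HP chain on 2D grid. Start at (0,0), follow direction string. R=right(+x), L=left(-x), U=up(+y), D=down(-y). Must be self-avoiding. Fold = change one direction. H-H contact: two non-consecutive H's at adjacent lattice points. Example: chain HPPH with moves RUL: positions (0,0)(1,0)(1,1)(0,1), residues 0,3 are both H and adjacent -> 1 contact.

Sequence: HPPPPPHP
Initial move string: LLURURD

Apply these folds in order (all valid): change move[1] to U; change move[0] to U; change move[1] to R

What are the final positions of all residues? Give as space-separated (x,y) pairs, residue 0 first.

Answer: (0,0) (0,1) (1,1) (1,2) (2,2) (2,3) (3,3) (3,2)

Derivation:
Initial moves: LLURURD
Fold: move[1]->U => LUURURD (positions: [(0, 0), (-1, 0), (-1, 1), (-1, 2), (0, 2), (0, 3), (1, 3), (1, 2)])
Fold: move[0]->U => UUURURD (positions: [(0, 0), (0, 1), (0, 2), (0, 3), (1, 3), (1, 4), (2, 4), (2, 3)])
Fold: move[1]->R => URURURD (positions: [(0, 0), (0, 1), (1, 1), (1, 2), (2, 2), (2, 3), (3, 3), (3, 2)])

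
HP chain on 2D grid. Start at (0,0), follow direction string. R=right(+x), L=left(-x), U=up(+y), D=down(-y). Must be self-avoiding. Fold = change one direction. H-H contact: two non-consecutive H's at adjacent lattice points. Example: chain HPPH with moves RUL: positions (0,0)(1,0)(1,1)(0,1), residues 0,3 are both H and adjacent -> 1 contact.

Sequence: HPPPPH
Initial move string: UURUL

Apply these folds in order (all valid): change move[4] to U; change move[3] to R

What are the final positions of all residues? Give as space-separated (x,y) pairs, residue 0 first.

Answer: (0,0) (0,1) (0,2) (1,2) (2,2) (2,3)

Derivation:
Initial moves: UURUL
Fold: move[4]->U => UURUU (positions: [(0, 0), (0, 1), (0, 2), (1, 2), (1, 3), (1, 4)])
Fold: move[3]->R => UURRU (positions: [(0, 0), (0, 1), (0, 2), (1, 2), (2, 2), (2, 3)])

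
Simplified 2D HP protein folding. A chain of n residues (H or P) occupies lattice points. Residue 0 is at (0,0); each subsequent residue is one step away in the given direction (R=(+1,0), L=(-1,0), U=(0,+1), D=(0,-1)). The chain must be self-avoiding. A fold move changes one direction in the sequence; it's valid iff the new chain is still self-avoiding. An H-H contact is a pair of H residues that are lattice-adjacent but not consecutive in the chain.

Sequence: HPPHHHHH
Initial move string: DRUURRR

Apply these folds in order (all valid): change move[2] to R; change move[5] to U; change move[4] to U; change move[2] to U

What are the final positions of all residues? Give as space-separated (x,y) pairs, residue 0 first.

Initial moves: DRUURRR
Fold: move[2]->R => DRRURRR (positions: [(0, 0), (0, -1), (1, -1), (2, -1), (2, 0), (3, 0), (4, 0), (5, 0)])
Fold: move[5]->U => DRRURUR (positions: [(0, 0), (0, -1), (1, -1), (2, -1), (2, 0), (3, 0), (3, 1), (4, 1)])
Fold: move[4]->U => DRRUUUR (positions: [(0, 0), (0, -1), (1, -1), (2, -1), (2, 0), (2, 1), (2, 2), (3, 2)])
Fold: move[2]->U => DRUUUUR (positions: [(0, 0), (0, -1), (1, -1), (1, 0), (1, 1), (1, 2), (1, 3), (2, 3)])

Answer: (0,0) (0,-1) (1,-1) (1,0) (1,1) (1,2) (1,3) (2,3)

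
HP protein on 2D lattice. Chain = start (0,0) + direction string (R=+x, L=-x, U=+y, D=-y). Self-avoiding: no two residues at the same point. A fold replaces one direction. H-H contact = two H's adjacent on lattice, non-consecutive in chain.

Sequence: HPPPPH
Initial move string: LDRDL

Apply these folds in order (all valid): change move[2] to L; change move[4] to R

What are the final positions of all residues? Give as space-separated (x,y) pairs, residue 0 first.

Initial moves: LDRDL
Fold: move[2]->L => LDLDL (positions: [(0, 0), (-1, 0), (-1, -1), (-2, -1), (-2, -2), (-3, -2)])
Fold: move[4]->R => LDLDR (positions: [(0, 0), (-1, 0), (-1, -1), (-2, -1), (-2, -2), (-1, -2)])

Answer: (0,0) (-1,0) (-1,-1) (-2,-1) (-2,-2) (-1,-2)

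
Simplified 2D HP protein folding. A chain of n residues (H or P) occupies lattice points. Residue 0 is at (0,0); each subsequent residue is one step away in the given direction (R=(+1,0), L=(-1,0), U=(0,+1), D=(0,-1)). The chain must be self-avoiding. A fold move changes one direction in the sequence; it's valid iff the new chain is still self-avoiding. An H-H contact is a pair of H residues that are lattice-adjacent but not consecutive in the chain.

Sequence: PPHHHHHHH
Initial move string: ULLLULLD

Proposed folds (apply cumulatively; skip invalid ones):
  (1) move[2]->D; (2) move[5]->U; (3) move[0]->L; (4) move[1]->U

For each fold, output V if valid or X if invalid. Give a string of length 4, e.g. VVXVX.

Initial: ULLLULLD -> [(0, 0), (0, 1), (-1, 1), (-2, 1), (-3, 1), (-3, 2), (-4, 2), (-5, 2), (-5, 1)]
Fold 1: move[2]->D => ULDLULLD VALID
Fold 2: move[5]->U => ULDLUULD VALID
Fold 3: move[0]->L => LLDLUULD VALID
Fold 4: move[1]->U => LUDLUULD INVALID (collision), skipped

Answer: VVVX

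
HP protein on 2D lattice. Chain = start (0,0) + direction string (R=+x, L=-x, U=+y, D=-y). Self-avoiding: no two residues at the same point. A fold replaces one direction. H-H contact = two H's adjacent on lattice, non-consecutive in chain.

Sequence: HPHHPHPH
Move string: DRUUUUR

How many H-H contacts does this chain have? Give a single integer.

Positions: [(0, 0), (0, -1), (1, -1), (1, 0), (1, 1), (1, 2), (1, 3), (2, 3)]
H-H contact: residue 0 @(0,0) - residue 3 @(1, 0)

Answer: 1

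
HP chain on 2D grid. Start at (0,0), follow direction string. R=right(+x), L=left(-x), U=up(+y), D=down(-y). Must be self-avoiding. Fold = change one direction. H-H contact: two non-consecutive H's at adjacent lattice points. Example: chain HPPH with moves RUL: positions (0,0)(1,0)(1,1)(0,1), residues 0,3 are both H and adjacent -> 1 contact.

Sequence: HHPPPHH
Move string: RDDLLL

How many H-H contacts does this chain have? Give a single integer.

Answer: 0

Derivation:
Positions: [(0, 0), (1, 0), (1, -1), (1, -2), (0, -2), (-1, -2), (-2, -2)]
No H-H contacts found.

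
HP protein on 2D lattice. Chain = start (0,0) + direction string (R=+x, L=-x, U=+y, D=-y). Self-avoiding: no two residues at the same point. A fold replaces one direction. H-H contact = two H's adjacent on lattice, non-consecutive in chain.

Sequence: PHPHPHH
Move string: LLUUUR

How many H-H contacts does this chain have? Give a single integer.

Answer: 0

Derivation:
Positions: [(0, 0), (-1, 0), (-2, 0), (-2, 1), (-2, 2), (-2, 3), (-1, 3)]
No H-H contacts found.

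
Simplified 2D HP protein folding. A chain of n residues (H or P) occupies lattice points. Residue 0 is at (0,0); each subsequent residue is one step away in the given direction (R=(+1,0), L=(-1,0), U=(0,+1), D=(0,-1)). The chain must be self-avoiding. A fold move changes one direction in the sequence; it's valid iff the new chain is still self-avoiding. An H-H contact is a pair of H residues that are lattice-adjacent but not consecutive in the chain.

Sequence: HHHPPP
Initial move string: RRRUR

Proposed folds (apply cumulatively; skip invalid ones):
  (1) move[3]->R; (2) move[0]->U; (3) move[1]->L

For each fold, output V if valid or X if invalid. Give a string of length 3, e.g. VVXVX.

Initial: RRRUR -> [(0, 0), (1, 0), (2, 0), (3, 0), (3, 1), (4, 1)]
Fold 1: move[3]->R => RRRRR VALID
Fold 2: move[0]->U => URRRR VALID
Fold 3: move[1]->L => ULRRR INVALID (collision), skipped

Answer: VVX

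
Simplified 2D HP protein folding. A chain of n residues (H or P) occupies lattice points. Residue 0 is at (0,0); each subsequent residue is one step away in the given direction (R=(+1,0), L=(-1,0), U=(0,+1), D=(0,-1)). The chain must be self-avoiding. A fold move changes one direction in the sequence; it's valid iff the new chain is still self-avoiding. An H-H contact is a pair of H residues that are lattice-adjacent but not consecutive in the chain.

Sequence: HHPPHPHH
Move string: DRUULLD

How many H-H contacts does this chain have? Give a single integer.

Positions: [(0, 0), (0, -1), (1, -1), (1, 0), (1, 1), (0, 1), (-1, 1), (-1, 0)]
H-H contact: residue 0 @(0,0) - residue 7 @(-1, 0)

Answer: 1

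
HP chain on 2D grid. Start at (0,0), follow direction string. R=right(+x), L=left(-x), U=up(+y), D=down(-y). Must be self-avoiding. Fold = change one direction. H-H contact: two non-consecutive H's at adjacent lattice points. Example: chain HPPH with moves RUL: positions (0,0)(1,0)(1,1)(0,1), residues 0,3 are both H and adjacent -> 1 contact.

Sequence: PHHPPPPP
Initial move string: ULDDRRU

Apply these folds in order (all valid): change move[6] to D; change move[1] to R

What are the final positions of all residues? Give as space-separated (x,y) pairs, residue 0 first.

Answer: (0,0) (0,1) (1,1) (1,0) (1,-1) (2,-1) (3,-1) (3,-2)

Derivation:
Initial moves: ULDDRRU
Fold: move[6]->D => ULDDRRD (positions: [(0, 0), (0, 1), (-1, 1), (-1, 0), (-1, -1), (0, -1), (1, -1), (1, -2)])
Fold: move[1]->R => URDDRRD (positions: [(0, 0), (0, 1), (1, 1), (1, 0), (1, -1), (2, -1), (3, -1), (3, -2)])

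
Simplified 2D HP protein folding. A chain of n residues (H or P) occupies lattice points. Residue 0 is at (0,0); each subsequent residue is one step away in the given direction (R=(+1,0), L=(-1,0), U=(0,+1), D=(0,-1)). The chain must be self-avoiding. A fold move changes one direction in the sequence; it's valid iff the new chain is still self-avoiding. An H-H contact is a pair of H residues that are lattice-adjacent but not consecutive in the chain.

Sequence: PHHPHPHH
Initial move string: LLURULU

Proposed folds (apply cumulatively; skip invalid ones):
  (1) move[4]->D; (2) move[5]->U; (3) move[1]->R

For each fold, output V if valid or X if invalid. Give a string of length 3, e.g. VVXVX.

Initial: LLURULU -> [(0, 0), (-1, 0), (-2, 0), (-2, 1), (-1, 1), (-1, 2), (-2, 2), (-2, 3)]
Fold 1: move[4]->D => LLURDLU INVALID (collision), skipped
Fold 2: move[5]->U => LLURUUU VALID
Fold 3: move[1]->R => LRURUUU INVALID (collision), skipped

Answer: XVX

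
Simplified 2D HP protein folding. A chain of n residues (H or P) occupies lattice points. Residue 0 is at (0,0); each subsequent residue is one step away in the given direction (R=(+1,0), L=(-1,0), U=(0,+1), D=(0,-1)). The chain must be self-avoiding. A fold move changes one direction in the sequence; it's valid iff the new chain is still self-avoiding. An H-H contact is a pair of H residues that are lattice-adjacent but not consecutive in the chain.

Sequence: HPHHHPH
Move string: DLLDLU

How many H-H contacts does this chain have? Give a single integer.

Positions: [(0, 0), (0, -1), (-1, -1), (-2, -1), (-2, -2), (-3, -2), (-3, -1)]
H-H contact: residue 3 @(-2,-1) - residue 6 @(-3, -1)

Answer: 1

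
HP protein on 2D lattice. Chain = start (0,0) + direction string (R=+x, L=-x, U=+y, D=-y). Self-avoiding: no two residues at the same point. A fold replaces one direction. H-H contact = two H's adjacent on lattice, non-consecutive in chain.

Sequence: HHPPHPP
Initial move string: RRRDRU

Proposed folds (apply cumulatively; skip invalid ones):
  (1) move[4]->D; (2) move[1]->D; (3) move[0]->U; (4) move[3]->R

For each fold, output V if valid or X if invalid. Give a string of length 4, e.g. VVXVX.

Initial: RRRDRU -> [(0, 0), (1, 0), (2, 0), (3, 0), (3, -1), (4, -1), (4, 0)]
Fold 1: move[4]->D => RRRDDU INVALID (collision), skipped
Fold 2: move[1]->D => RDRDRU VALID
Fold 3: move[0]->U => UDRDRU INVALID (collision), skipped
Fold 4: move[3]->R => RDRRRU VALID

Answer: XVXV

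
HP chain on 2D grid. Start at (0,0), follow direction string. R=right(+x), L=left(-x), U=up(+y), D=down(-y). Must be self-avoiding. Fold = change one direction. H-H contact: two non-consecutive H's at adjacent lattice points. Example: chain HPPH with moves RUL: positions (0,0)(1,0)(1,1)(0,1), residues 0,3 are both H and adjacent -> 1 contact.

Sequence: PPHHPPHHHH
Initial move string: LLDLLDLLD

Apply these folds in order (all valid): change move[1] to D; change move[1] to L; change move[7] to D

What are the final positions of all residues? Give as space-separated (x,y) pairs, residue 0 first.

Answer: (0,0) (-1,0) (-2,0) (-2,-1) (-3,-1) (-4,-1) (-4,-2) (-5,-2) (-5,-3) (-5,-4)

Derivation:
Initial moves: LLDLLDLLD
Fold: move[1]->D => LDDLLDLLD (positions: [(0, 0), (-1, 0), (-1, -1), (-1, -2), (-2, -2), (-3, -2), (-3, -3), (-4, -3), (-5, -3), (-5, -4)])
Fold: move[1]->L => LLDLLDLLD (positions: [(0, 0), (-1, 0), (-2, 0), (-2, -1), (-3, -1), (-4, -1), (-4, -2), (-5, -2), (-6, -2), (-6, -3)])
Fold: move[7]->D => LLDLLDLDD (positions: [(0, 0), (-1, 0), (-2, 0), (-2, -1), (-3, -1), (-4, -1), (-4, -2), (-5, -2), (-5, -3), (-5, -4)])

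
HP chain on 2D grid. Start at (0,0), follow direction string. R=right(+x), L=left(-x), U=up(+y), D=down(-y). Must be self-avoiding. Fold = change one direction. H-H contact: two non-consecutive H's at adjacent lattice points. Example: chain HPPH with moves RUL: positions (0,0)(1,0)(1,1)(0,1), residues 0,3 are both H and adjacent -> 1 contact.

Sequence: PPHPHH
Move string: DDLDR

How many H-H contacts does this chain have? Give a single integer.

Answer: 1

Derivation:
Positions: [(0, 0), (0, -1), (0, -2), (-1, -2), (-1, -3), (0, -3)]
H-H contact: residue 2 @(0,-2) - residue 5 @(0, -3)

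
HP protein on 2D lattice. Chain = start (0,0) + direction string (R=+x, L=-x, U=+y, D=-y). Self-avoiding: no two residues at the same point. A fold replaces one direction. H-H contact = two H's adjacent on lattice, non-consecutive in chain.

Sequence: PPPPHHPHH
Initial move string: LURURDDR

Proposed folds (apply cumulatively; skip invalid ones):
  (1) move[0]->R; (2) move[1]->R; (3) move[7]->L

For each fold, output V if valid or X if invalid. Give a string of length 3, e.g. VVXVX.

Initial: LURURDDR -> [(0, 0), (-1, 0), (-1, 1), (0, 1), (0, 2), (1, 2), (1, 1), (1, 0), (2, 0)]
Fold 1: move[0]->R => RURURDDR VALID
Fold 2: move[1]->R => RRRURDDR VALID
Fold 3: move[7]->L => RRRURDDL VALID

Answer: VVV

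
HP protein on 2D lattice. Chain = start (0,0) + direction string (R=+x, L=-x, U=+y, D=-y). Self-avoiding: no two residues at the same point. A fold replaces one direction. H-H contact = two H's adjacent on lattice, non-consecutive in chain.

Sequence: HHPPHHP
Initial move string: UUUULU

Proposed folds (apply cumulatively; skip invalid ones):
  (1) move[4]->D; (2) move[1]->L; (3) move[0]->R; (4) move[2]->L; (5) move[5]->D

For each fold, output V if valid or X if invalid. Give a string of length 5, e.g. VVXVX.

Answer: XVXVV

Derivation:
Initial: UUUULU -> [(0, 0), (0, 1), (0, 2), (0, 3), (0, 4), (-1, 4), (-1, 5)]
Fold 1: move[4]->D => UUUUDU INVALID (collision), skipped
Fold 2: move[1]->L => ULUULU VALID
Fold 3: move[0]->R => RLUULU INVALID (collision), skipped
Fold 4: move[2]->L => ULLULU VALID
Fold 5: move[5]->D => ULLULD VALID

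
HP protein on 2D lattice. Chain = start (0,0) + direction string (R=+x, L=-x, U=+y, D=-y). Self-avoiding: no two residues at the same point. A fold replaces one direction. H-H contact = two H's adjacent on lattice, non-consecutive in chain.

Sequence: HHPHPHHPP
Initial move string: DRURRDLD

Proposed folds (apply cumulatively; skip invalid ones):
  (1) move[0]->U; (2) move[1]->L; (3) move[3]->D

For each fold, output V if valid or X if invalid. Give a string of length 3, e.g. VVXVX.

Initial: DRURRDLD -> [(0, 0), (0, -1), (1, -1), (1, 0), (2, 0), (3, 0), (3, -1), (2, -1), (2, -2)]
Fold 1: move[0]->U => URURRDLD VALID
Fold 2: move[1]->L => ULURRDLD INVALID (collision), skipped
Fold 3: move[3]->D => URUDRDLD INVALID (collision), skipped

Answer: VXX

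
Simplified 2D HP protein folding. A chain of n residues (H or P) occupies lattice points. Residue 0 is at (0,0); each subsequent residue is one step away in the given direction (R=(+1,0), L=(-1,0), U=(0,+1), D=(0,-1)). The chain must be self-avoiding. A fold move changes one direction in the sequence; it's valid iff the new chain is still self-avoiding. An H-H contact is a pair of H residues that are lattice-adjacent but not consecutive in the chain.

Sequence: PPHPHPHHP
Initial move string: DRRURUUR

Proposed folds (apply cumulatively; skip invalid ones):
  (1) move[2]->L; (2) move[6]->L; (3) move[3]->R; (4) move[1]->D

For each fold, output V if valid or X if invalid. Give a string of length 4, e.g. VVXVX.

Answer: XXVV

Derivation:
Initial: DRRURUUR -> [(0, 0), (0, -1), (1, -1), (2, -1), (2, 0), (3, 0), (3, 1), (3, 2), (4, 2)]
Fold 1: move[2]->L => DRLURUUR INVALID (collision), skipped
Fold 2: move[6]->L => DRRURULR INVALID (collision), skipped
Fold 3: move[3]->R => DRRRRUUR VALID
Fold 4: move[1]->D => DDRRRUUR VALID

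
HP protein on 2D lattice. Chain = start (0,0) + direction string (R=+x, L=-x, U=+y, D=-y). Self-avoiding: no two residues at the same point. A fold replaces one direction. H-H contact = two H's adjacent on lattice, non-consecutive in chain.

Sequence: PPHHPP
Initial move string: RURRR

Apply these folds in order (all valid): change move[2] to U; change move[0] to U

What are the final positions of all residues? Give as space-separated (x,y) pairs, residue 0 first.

Initial moves: RURRR
Fold: move[2]->U => RUURR (positions: [(0, 0), (1, 0), (1, 1), (1, 2), (2, 2), (3, 2)])
Fold: move[0]->U => UUURR (positions: [(0, 0), (0, 1), (0, 2), (0, 3), (1, 3), (2, 3)])

Answer: (0,0) (0,1) (0,2) (0,3) (1,3) (2,3)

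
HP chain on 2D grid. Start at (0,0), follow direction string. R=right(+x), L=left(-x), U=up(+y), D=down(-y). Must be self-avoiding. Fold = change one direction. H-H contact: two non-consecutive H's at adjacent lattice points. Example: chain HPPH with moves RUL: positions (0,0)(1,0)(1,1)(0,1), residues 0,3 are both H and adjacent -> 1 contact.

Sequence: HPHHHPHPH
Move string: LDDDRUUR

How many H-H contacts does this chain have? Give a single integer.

Positions: [(0, 0), (-1, 0), (-1, -1), (-1, -2), (-1, -3), (0, -3), (0, -2), (0, -1), (1, -1)]
H-H contact: residue 3 @(-1,-2) - residue 6 @(0, -2)

Answer: 1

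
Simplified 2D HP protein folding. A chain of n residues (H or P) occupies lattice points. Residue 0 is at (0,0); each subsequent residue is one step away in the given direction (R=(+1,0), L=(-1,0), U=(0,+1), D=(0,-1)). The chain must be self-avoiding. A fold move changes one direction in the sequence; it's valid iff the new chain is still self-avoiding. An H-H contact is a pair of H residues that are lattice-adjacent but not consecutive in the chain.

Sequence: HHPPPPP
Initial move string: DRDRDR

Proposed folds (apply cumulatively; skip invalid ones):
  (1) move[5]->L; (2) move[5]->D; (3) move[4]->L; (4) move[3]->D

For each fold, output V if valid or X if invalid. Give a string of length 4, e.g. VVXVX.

Initial: DRDRDR -> [(0, 0), (0, -1), (1, -1), (1, -2), (2, -2), (2, -3), (3, -3)]
Fold 1: move[5]->L => DRDRDL VALID
Fold 2: move[5]->D => DRDRDD VALID
Fold 3: move[4]->L => DRDRLD INVALID (collision), skipped
Fold 4: move[3]->D => DRDDDD VALID

Answer: VVXV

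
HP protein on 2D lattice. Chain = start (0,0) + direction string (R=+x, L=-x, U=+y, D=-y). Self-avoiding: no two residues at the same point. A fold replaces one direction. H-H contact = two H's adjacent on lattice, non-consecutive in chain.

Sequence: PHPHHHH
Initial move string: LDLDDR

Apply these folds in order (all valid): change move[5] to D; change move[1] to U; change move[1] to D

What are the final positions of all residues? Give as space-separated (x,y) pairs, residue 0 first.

Answer: (0,0) (-1,0) (-1,-1) (-2,-1) (-2,-2) (-2,-3) (-2,-4)

Derivation:
Initial moves: LDLDDR
Fold: move[5]->D => LDLDDD (positions: [(0, 0), (-1, 0), (-1, -1), (-2, -1), (-2, -2), (-2, -3), (-2, -4)])
Fold: move[1]->U => LULDDD (positions: [(0, 0), (-1, 0), (-1, 1), (-2, 1), (-2, 0), (-2, -1), (-2, -2)])
Fold: move[1]->D => LDLDDD (positions: [(0, 0), (-1, 0), (-1, -1), (-2, -1), (-2, -2), (-2, -3), (-2, -4)])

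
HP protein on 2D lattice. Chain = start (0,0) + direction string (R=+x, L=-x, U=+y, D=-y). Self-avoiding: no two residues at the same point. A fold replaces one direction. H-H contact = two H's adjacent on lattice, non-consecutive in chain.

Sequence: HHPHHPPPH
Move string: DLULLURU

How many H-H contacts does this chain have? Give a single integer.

Positions: [(0, 0), (0, -1), (-1, -1), (-1, 0), (-2, 0), (-3, 0), (-3, 1), (-2, 1), (-2, 2)]
H-H contact: residue 0 @(0,0) - residue 3 @(-1, 0)

Answer: 1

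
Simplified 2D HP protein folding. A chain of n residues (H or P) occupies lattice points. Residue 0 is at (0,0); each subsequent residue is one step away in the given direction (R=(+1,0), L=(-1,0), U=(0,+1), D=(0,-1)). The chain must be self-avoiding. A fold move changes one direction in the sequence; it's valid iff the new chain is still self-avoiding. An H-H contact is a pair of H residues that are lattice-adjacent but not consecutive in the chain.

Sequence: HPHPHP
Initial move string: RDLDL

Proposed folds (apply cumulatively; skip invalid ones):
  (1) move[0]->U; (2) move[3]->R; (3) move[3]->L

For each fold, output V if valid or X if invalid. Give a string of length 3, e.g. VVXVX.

Answer: XXV

Derivation:
Initial: RDLDL -> [(0, 0), (1, 0), (1, -1), (0, -1), (0, -2), (-1, -2)]
Fold 1: move[0]->U => UDLDL INVALID (collision), skipped
Fold 2: move[3]->R => RDLRL INVALID (collision), skipped
Fold 3: move[3]->L => RDLLL VALID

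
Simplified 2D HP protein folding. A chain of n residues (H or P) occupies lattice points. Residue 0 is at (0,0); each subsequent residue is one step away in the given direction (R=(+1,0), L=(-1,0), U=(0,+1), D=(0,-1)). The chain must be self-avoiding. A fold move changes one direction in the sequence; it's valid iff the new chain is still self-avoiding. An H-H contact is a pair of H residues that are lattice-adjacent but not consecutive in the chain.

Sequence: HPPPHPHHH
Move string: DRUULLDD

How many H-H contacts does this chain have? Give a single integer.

Positions: [(0, 0), (0, -1), (1, -1), (1, 0), (1, 1), (0, 1), (-1, 1), (-1, 0), (-1, -1)]
H-H contact: residue 0 @(0,0) - residue 7 @(-1, 0)

Answer: 1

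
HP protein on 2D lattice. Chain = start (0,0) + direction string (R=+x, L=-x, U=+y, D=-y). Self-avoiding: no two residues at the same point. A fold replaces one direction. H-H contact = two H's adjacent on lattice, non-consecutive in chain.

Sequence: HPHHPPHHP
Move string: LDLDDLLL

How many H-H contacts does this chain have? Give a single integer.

Positions: [(0, 0), (-1, 0), (-1, -1), (-2, -1), (-2, -2), (-2, -3), (-3, -3), (-4, -3), (-5, -3)]
No H-H contacts found.

Answer: 0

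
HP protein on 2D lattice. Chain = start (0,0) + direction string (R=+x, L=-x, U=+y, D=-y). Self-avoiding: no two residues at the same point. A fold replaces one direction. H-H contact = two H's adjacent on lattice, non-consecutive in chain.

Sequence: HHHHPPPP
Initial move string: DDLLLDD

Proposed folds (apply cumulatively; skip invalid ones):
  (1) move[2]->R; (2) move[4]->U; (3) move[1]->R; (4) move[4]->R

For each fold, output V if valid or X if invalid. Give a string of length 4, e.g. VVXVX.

Initial: DDLLLDD -> [(0, 0), (0, -1), (0, -2), (-1, -2), (-2, -2), (-3, -2), (-3, -3), (-3, -4)]
Fold 1: move[2]->R => DDRLLDD INVALID (collision), skipped
Fold 2: move[4]->U => DDLLUDD INVALID (collision), skipped
Fold 3: move[1]->R => DRLLLDD INVALID (collision), skipped
Fold 4: move[4]->R => DDLLRDD INVALID (collision), skipped

Answer: XXXX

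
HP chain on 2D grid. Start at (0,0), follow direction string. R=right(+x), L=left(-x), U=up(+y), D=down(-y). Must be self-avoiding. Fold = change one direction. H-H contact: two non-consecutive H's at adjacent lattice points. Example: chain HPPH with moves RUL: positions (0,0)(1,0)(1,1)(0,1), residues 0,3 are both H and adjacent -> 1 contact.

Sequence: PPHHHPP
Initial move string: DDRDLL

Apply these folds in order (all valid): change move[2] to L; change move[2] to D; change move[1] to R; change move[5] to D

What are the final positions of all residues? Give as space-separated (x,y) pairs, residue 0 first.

Initial moves: DDRDLL
Fold: move[2]->L => DDLDLL (positions: [(0, 0), (0, -1), (0, -2), (-1, -2), (-1, -3), (-2, -3), (-3, -3)])
Fold: move[2]->D => DDDDLL (positions: [(0, 0), (0, -1), (0, -2), (0, -3), (0, -4), (-1, -4), (-2, -4)])
Fold: move[1]->R => DRDDLL (positions: [(0, 0), (0, -1), (1, -1), (1, -2), (1, -3), (0, -3), (-1, -3)])
Fold: move[5]->D => DRDDLD (positions: [(0, 0), (0, -1), (1, -1), (1, -2), (1, -3), (0, -3), (0, -4)])

Answer: (0,0) (0,-1) (1,-1) (1,-2) (1,-3) (0,-3) (0,-4)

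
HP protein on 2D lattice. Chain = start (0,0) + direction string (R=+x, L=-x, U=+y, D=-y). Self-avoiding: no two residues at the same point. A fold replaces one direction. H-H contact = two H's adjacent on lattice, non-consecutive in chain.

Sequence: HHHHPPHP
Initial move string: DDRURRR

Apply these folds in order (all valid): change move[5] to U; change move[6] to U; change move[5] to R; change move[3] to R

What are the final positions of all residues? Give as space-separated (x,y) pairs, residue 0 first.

Initial moves: DDRURRR
Fold: move[5]->U => DDRURUR (positions: [(0, 0), (0, -1), (0, -2), (1, -2), (1, -1), (2, -1), (2, 0), (3, 0)])
Fold: move[6]->U => DDRURUU (positions: [(0, 0), (0, -1), (0, -2), (1, -2), (1, -1), (2, -1), (2, 0), (2, 1)])
Fold: move[5]->R => DDRURRU (positions: [(0, 0), (0, -1), (0, -2), (1, -2), (1, -1), (2, -1), (3, -1), (3, 0)])
Fold: move[3]->R => DDRRRRU (positions: [(0, 0), (0, -1), (0, -2), (1, -2), (2, -2), (3, -2), (4, -2), (4, -1)])

Answer: (0,0) (0,-1) (0,-2) (1,-2) (2,-2) (3,-2) (4,-2) (4,-1)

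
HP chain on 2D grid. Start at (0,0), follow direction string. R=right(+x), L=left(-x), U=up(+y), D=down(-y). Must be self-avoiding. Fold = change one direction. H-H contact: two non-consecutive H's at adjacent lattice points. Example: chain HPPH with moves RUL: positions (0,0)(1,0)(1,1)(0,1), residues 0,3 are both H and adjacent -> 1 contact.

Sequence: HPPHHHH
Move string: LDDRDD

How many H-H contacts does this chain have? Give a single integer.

Answer: 0

Derivation:
Positions: [(0, 0), (-1, 0), (-1, -1), (-1, -2), (0, -2), (0, -3), (0, -4)]
No H-H contacts found.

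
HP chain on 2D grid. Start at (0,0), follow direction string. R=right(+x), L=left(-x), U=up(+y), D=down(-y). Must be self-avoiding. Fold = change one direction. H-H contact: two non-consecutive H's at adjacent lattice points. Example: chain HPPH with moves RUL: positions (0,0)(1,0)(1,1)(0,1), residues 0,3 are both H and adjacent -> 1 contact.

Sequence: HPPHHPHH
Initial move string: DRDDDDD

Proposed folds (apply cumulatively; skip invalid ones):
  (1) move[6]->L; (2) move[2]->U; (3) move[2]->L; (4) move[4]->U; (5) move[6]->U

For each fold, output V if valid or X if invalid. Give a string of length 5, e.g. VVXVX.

Initial: DRDDDDD -> [(0, 0), (0, -1), (1, -1), (1, -2), (1, -3), (1, -4), (1, -5), (1, -6)]
Fold 1: move[6]->L => DRDDDDL VALID
Fold 2: move[2]->U => DRUDDDL INVALID (collision), skipped
Fold 3: move[2]->L => DRLDDDL INVALID (collision), skipped
Fold 4: move[4]->U => DRDDUDL INVALID (collision), skipped
Fold 5: move[6]->U => DRDDDDU INVALID (collision), skipped

Answer: VXXXX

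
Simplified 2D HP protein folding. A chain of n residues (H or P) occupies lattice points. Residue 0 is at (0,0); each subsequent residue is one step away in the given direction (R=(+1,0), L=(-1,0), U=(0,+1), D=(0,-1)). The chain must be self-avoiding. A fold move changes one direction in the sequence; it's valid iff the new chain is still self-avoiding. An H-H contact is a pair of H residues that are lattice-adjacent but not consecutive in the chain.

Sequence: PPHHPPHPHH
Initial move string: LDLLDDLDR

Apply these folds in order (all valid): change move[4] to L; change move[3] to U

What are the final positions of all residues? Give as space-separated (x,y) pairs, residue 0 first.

Initial moves: LDLLDDLDR
Fold: move[4]->L => LDLLLDLDR (positions: [(0, 0), (-1, 0), (-1, -1), (-2, -1), (-3, -1), (-4, -1), (-4, -2), (-5, -2), (-5, -3), (-4, -3)])
Fold: move[3]->U => LDLULDLDR (positions: [(0, 0), (-1, 0), (-1, -1), (-2, -1), (-2, 0), (-3, 0), (-3, -1), (-4, -1), (-4, -2), (-3, -2)])

Answer: (0,0) (-1,0) (-1,-1) (-2,-1) (-2,0) (-3,0) (-3,-1) (-4,-1) (-4,-2) (-3,-2)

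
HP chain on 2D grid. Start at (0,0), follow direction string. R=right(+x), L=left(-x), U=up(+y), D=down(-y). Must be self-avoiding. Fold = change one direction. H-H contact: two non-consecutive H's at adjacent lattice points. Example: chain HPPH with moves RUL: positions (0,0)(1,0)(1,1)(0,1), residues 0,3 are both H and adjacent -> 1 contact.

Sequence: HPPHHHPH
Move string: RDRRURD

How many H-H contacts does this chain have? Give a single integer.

Answer: 1

Derivation:
Positions: [(0, 0), (1, 0), (1, -1), (2, -1), (3, -1), (3, 0), (4, 0), (4, -1)]
H-H contact: residue 4 @(3,-1) - residue 7 @(4, -1)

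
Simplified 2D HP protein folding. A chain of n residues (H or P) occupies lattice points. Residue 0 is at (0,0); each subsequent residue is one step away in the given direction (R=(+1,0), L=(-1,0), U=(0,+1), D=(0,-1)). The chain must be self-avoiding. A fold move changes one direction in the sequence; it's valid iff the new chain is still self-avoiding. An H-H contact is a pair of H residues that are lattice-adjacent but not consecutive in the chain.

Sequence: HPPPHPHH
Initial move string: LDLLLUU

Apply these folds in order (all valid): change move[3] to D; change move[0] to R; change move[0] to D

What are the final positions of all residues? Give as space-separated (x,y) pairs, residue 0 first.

Initial moves: LDLLLUU
Fold: move[3]->D => LDLDLUU (positions: [(0, 0), (-1, 0), (-1, -1), (-2, -1), (-2, -2), (-3, -2), (-3, -1), (-3, 0)])
Fold: move[0]->R => RDLDLUU (positions: [(0, 0), (1, 0), (1, -1), (0, -1), (0, -2), (-1, -2), (-1, -1), (-1, 0)])
Fold: move[0]->D => DDLDLUU (positions: [(0, 0), (0, -1), (0, -2), (-1, -2), (-1, -3), (-2, -3), (-2, -2), (-2, -1)])

Answer: (0,0) (0,-1) (0,-2) (-1,-2) (-1,-3) (-2,-3) (-2,-2) (-2,-1)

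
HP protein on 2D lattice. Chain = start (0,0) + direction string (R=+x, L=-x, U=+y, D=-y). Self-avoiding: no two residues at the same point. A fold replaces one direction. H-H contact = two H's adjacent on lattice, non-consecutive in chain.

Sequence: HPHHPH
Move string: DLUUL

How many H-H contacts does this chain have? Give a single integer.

Positions: [(0, 0), (0, -1), (-1, -1), (-1, 0), (-1, 1), (-2, 1)]
H-H contact: residue 0 @(0,0) - residue 3 @(-1, 0)

Answer: 1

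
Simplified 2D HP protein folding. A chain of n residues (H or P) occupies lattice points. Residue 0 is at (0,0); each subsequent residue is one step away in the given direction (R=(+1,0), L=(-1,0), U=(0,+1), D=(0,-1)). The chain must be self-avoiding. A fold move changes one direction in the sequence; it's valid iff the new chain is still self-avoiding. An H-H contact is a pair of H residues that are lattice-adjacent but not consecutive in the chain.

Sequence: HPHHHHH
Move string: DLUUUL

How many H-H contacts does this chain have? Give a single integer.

Answer: 1

Derivation:
Positions: [(0, 0), (0, -1), (-1, -1), (-1, 0), (-1, 1), (-1, 2), (-2, 2)]
H-H contact: residue 0 @(0,0) - residue 3 @(-1, 0)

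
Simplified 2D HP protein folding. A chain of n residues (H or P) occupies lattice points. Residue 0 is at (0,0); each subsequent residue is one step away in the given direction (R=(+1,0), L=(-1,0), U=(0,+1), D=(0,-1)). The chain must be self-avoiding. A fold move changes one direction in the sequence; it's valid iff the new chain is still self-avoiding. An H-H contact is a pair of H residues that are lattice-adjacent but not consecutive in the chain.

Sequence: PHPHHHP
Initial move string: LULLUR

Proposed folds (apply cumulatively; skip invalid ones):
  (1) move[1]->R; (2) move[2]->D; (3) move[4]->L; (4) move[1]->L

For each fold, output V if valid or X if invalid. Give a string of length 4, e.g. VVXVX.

Initial: LULLUR -> [(0, 0), (-1, 0), (-1, 1), (-2, 1), (-3, 1), (-3, 2), (-2, 2)]
Fold 1: move[1]->R => LRLLUR INVALID (collision), skipped
Fold 2: move[2]->D => LUDLUR INVALID (collision), skipped
Fold 3: move[4]->L => LULLLR INVALID (collision), skipped
Fold 4: move[1]->L => LLLLUR VALID

Answer: XXXV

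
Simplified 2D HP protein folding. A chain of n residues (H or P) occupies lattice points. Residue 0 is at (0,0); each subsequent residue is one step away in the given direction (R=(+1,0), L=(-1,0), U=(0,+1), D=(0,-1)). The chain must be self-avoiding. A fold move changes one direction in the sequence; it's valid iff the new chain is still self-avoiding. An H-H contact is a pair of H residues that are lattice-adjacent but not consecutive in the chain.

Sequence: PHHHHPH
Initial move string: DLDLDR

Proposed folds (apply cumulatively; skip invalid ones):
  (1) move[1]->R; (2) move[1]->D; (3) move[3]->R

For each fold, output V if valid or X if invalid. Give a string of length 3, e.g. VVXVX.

Initial: DLDLDR -> [(0, 0), (0, -1), (-1, -1), (-1, -2), (-2, -2), (-2, -3), (-1, -3)]
Fold 1: move[1]->R => DRDLDR VALID
Fold 2: move[1]->D => DDDLDR VALID
Fold 3: move[3]->R => DDDRDR VALID

Answer: VVV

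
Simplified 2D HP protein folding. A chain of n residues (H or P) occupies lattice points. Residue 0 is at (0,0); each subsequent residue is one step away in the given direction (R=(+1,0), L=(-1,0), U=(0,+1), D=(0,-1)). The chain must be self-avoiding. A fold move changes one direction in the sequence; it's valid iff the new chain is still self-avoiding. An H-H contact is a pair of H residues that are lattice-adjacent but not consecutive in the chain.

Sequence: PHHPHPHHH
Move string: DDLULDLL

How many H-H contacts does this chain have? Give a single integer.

Positions: [(0, 0), (0, -1), (0, -2), (-1, -2), (-1, -1), (-2, -1), (-2, -2), (-3, -2), (-4, -2)]
H-H contact: residue 1 @(0,-1) - residue 4 @(-1, -1)

Answer: 1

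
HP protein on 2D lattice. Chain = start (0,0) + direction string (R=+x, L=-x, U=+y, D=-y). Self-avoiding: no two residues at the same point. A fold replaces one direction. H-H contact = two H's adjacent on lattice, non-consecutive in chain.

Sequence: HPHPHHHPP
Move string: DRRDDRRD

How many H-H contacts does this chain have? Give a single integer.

Answer: 0

Derivation:
Positions: [(0, 0), (0, -1), (1, -1), (2, -1), (2, -2), (2, -3), (3, -3), (4, -3), (4, -4)]
No H-H contacts found.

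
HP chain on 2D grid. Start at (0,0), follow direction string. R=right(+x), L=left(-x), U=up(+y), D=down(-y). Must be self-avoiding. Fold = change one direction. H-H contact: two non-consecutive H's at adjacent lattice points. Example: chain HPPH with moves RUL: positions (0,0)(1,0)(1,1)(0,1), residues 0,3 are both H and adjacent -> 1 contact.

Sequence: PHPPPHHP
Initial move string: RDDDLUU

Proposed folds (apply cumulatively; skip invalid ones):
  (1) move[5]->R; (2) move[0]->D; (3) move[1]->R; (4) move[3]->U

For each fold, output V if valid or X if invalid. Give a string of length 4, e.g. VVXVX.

Initial: RDDDLUU -> [(0, 0), (1, 0), (1, -1), (1, -2), (1, -3), (0, -3), (0, -2), (0, -1)]
Fold 1: move[5]->R => RDDDLRU INVALID (collision), skipped
Fold 2: move[0]->D => DDDDLUU VALID
Fold 3: move[1]->R => DRDDLUU INVALID (collision), skipped
Fold 4: move[3]->U => DDDULUU INVALID (collision), skipped

Answer: XVXX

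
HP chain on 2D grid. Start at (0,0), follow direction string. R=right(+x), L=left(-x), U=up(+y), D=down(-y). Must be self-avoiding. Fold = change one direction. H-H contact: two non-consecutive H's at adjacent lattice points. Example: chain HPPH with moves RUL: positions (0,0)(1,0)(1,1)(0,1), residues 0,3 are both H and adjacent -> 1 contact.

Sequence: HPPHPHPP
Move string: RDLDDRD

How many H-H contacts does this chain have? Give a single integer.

Positions: [(0, 0), (1, 0), (1, -1), (0, -1), (0, -2), (0, -3), (1, -3), (1, -4)]
H-H contact: residue 0 @(0,0) - residue 3 @(0, -1)

Answer: 1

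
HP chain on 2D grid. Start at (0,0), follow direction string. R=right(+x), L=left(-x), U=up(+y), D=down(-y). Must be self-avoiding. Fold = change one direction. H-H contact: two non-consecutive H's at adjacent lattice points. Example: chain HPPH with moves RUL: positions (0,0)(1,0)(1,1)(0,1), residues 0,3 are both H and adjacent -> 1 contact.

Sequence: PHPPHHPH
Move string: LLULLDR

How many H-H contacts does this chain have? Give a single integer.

Positions: [(0, 0), (-1, 0), (-2, 0), (-2, 1), (-3, 1), (-4, 1), (-4, 0), (-3, 0)]
H-H contact: residue 4 @(-3,1) - residue 7 @(-3, 0)

Answer: 1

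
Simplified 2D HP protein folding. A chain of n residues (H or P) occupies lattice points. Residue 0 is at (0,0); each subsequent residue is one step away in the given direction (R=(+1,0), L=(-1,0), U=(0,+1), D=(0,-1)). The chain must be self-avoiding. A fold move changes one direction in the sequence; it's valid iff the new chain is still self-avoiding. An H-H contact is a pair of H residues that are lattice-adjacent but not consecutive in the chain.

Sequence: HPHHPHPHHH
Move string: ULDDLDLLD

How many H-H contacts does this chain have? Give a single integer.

Positions: [(0, 0), (0, 1), (-1, 1), (-1, 0), (-1, -1), (-2, -1), (-2, -2), (-3, -2), (-4, -2), (-4, -3)]
H-H contact: residue 0 @(0,0) - residue 3 @(-1, 0)

Answer: 1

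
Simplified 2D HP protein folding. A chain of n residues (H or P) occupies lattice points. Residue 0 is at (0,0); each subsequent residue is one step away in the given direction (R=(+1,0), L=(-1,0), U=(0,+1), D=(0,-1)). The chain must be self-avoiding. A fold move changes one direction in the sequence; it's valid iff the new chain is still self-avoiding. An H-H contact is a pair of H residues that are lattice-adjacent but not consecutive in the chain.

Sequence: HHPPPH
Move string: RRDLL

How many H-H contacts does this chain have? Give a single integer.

Answer: 1

Derivation:
Positions: [(0, 0), (1, 0), (2, 0), (2, -1), (1, -1), (0, -1)]
H-H contact: residue 0 @(0,0) - residue 5 @(0, -1)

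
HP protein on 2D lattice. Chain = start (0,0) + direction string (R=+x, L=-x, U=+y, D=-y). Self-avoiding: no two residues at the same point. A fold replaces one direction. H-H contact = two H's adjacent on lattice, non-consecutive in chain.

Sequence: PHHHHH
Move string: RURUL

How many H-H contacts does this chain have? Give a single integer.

Positions: [(0, 0), (1, 0), (1, 1), (2, 1), (2, 2), (1, 2)]
H-H contact: residue 2 @(1,1) - residue 5 @(1, 2)

Answer: 1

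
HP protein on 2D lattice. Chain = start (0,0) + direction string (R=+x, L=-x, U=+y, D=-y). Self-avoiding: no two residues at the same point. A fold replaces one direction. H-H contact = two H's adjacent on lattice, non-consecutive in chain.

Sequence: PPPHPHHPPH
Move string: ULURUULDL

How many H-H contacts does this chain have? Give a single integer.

Answer: 0

Derivation:
Positions: [(0, 0), (0, 1), (-1, 1), (-1, 2), (0, 2), (0, 3), (0, 4), (-1, 4), (-1, 3), (-2, 3)]
No H-H contacts found.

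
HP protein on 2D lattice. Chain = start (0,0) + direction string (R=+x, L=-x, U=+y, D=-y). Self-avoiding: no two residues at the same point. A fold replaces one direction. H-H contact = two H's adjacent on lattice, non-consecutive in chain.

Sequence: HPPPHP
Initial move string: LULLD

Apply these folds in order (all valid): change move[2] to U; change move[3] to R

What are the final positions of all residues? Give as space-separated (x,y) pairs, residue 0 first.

Answer: (0,0) (-1,0) (-1,1) (-1,2) (0,2) (0,1)

Derivation:
Initial moves: LULLD
Fold: move[2]->U => LUULD (positions: [(0, 0), (-1, 0), (-1, 1), (-1, 2), (-2, 2), (-2, 1)])
Fold: move[3]->R => LUURD (positions: [(0, 0), (-1, 0), (-1, 1), (-1, 2), (0, 2), (0, 1)])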